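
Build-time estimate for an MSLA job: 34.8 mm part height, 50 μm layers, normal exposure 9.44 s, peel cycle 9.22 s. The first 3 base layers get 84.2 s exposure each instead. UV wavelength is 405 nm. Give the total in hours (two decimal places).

Number of layers: 34.8 / 0.05 → 696 (rounded up).
Bottom layers = 3 × (84.2 + 9.22) = 280.26 s.
Normal layers: 693 × (9.44 + 9.22) → 12931.38 s.
Total = 280.26 + 12931.38 = 13211.64 s = 3.67 hours.

3.67 hours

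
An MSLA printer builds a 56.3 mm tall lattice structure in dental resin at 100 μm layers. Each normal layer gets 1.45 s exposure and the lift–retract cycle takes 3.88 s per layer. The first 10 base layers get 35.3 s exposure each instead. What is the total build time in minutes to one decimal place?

55.7 minutes

Number of layers: 56.3 / 0.1 → 563 (rounded up).
Base layers = 10 × (35.3 + 3.88), so 391.8 s.
Normal layers: 553 × (1.45 + 3.88) → 2947.49 s.
Total = 391.8 + 2947.49 = 3339.29 s = 55.7 minutes.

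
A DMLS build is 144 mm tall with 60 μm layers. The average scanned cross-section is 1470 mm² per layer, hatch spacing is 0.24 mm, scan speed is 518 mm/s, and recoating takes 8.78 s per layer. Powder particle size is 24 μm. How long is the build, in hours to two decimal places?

13.74 hours

Layer count = ceil(144 / 0.06) = 2400.
Scan path per layer = 1470 / 0.24, so 6125 mm.
Laser time per layer = 6125 / 518, so 11.8243 s.
Time per layer: 11.8243 + 8.78 → 20.6043 s.
Build time = 2400 × 20.6043 = 49450.32 s = 13.74 hours.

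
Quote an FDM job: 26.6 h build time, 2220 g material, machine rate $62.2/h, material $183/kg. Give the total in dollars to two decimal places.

Machine cost = 62.2 × 26.6, so $1654.52.
Material charge = 183 × 2220/1000, so $406.26.
Job cost: 1654.52 + 406.26 = $2060.78.

$2060.78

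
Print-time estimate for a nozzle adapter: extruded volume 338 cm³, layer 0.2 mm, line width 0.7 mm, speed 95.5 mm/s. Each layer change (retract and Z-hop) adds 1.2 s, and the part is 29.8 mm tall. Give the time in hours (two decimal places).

Extrusion cross-section = 0.2 × 0.7, so 0.14 mm².
Path length: 338000 mm³ / 0.14 mm² → 2414285.7 mm.
Time extruding = 2414285.7 / 95.5, so 25280.5 s.
Layers = ⌈29.8/0.2⌉ = 149.
Layer-change overhead: 149 × 1.2 → 178.8 s.
Total = 25280.5 + 178.8 = 25459.3 s = 7.07 hours.

7.07 hours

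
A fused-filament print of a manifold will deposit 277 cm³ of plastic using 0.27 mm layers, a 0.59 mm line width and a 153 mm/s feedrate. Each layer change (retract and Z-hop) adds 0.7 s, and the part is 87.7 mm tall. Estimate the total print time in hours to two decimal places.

3.22 hours

Extrusion cross-section = 0.27 × 0.59, so 0.1593 mm².
Total extruded path = 277000/0.1593 = 1738857.5 mm.
Extrusion time = 1738857.5 / 153 = 11365.1 s.
Number of layers: 87.7 / 0.27 → 325 (rounded up).
Z-hop total = 325 × 0.7, so 227.5 s.
Total = 11365.1 + 227.5 = 11592.6 s = 3.22 hours.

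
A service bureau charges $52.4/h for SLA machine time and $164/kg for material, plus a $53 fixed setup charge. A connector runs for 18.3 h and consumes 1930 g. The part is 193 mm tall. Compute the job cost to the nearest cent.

Machine cost = 52.4 × 18.3 = $958.92.
Feedstock cost = 164 × 1930/1000 = $316.52.
Total = 958.92 + 316.52 + 53 = $1328.44.

$1328.44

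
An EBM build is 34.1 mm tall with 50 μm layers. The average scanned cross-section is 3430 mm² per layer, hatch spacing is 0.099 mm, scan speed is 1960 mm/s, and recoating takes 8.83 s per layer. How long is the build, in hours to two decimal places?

5.02 hours

Layers = ⌈34.1/0.05⌉ = 682.
Scan path per layer = 3430 / 0.099 = 34646.5 mm.
Per-layer scan time = 34646.5 / 1960 = 17.6768 s.
Per-layer time = 17.6768 + 8.83 = 26.5068 s.
682 layers × 26.5068 s/layer = 18077.6376 s, i.e. 5.02 hours.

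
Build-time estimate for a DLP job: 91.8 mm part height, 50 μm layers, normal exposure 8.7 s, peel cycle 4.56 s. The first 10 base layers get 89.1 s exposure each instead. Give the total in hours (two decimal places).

6.99 hours

Layer count = ceil(91.8 / 0.05) = 1836.
Burn-in layers = 10 × (89.1 + 4.56) = 936.6 s.
Remaining layers = 1826 × (8.7 + 4.56), so 24212.76 s.
Total = 936.6 + 24212.76 = 25149.36 s = 6.99 hours.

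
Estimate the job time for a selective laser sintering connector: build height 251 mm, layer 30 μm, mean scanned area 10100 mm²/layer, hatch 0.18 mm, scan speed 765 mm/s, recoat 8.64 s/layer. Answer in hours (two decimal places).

Number of layers: 251 / 0.03 → 8367 (rounded up).
Per-layer scan distance: 10100 / 0.18 → 56111.1 mm.
Scan time per layer: 56111.1 / 765 → 73.3478 s.
Per-layer time = 73.3478 + 8.64 = 81.9878 s.
8367 layers × 81.9878 s/layer = 685991.9226 s, i.e. 190.55 hours.

190.55 hours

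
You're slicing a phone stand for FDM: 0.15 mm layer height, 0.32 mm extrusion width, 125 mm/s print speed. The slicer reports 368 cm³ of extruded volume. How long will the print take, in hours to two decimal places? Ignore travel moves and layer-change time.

Bead cross-section: 0.15 × 0.32 → 0.048 mm².
Toolpath length = 368 cm³ / 0.048 mm² = 368000 / 0.048 = 7666666.7 mm.
Extrusion time: 7666666.7 / 125 → 61333.3 s.
61333.3 s = 17.04 hours.

17.04 hours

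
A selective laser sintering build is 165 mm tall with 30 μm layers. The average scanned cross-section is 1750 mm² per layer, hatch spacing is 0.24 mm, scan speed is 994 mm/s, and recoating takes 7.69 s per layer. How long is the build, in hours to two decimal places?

Layer count = ceil(165 / 0.03) = 5500.
Scan path per layer = 1750 / 0.24 = 7291.7 mm.
Per-layer scan time: 7291.7 / 994 → 7.3357 s.
Per-layer time: 7.3357 + 7.69 → 15.0257 s.
5500 layers × 15.0257 s/layer = 82641.35 s, i.e. 22.96 hours.

22.96 hours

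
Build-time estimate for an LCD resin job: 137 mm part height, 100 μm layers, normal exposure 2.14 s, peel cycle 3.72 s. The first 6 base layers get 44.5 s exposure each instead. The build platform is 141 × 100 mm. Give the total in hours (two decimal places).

Layer count = ceil(137 / 0.1) = 1370.
Bottom layers = 6 × (44.5 + 3.72), so 289.32 s.
Remaining layers = 1364 × (2.14 + 3.72), so 7993.04 s.
Total = 289.32 + 7993.04 = 8282.36 s = 2.30 hours.

2.30 hours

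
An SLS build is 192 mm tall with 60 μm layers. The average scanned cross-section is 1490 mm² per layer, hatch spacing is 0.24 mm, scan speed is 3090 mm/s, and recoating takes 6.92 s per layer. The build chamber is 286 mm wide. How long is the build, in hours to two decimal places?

Layer count = ceil(192 / 0.06) = 3200.
Hatch length per layer = 1490 / 0.24 = 6208.3 mm.
Laser time per layer = 6208.3 / 3090 = 2.0092 s.
Layer cycle = 2.0092 + 6.92, so 8.9292 s.
Total: 3200 × 8.9292 s = 28573.44 s → 7.94 hours.

7.94 hours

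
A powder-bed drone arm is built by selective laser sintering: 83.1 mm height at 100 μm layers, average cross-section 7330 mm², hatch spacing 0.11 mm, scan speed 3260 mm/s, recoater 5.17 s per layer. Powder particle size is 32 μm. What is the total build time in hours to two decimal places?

Layer count = ceil(83.1 / 0.1) = 831.
Per-layer scan distance = 7330 / 0.11, so 66636.4 mm.
Laser time per layer = 66636.4 / 3260 = 20.4406 s.
Time per layer = 20.4406 + 5.17 = 25.6106 s.
Total: 831 × 25.6106 s = 21282.4086 s → 5.91 hours.

5.91 hours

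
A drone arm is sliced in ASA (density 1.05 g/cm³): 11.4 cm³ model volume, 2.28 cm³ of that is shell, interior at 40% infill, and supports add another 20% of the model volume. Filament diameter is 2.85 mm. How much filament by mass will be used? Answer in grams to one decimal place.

Infill region: 11.4 − 2.28 → 9.12 cm³.
Deposited infill = 0.40 × 9.12, so 3.648 cm³.
Support = 0.20 × 11.4, so 2.28 cm³.
Total printed volume = 2.28 + 3.648 + 2.28, so 8.208 cm³.
Mass = 8.208 × 1.05 = 8.6184 g.

8.6 g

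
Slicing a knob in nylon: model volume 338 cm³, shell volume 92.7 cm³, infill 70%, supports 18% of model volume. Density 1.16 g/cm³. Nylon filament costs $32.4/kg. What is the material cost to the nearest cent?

Interior volume: 338 − 92.7 → 245.3 cm³.
Deposited infill = 0.70 × 245.3, so 171.71 cm³.
Support = 0.18 × 338 = 60.84 cm³.
Deposited volume = 92.7 + 171.71 + 60.84, so 325.25 cm³.
Mass = 325.25 × 1.16 = 377.29 g.
At $32.4/kg: 377.29/1000 × 32.4 = $12.22.

$12.22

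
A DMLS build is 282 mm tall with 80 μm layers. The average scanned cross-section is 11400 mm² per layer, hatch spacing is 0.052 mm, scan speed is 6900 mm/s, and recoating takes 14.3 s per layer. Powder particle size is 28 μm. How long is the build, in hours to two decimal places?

Number of layers: 282 / 0.08 → 3525 (rounded up).
Per-layer scan distance: 11400 / 0.052 → 219230.8 mm.
Laser time per layer: 219230.8 / 6900 → 31.7726 s.
Per-layer time = 31.7726 + 14.3, so 46.0726 s.
Build time = 3525 × 46.0726 = 162405.915 s = 45.11 hours.

45.11 hours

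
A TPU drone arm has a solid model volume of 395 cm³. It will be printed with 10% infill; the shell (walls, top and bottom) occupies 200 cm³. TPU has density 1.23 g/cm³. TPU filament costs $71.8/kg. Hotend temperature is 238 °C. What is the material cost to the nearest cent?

Volume inside the shell = 395 − 200, so 195 cm³.
Deposited infill: 0.10 × 195 → 19.5 cm³.
Total extruded = 200 + 19.5, so 219.5 cm³.
Mass = 219.5 × 1.23, so 269.985 g.
Cost = 269.985 g / 1000 × $71.8/kg = $19.38.

$19.38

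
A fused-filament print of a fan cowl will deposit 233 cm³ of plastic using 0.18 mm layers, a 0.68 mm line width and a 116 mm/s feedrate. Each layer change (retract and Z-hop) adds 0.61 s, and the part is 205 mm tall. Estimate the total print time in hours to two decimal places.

4.75 hours

Extrusion cross-section: 0.18 × 0.68 → 0.1224 mm².
Toolpath length = 233 cm³ / 0.1224 mm² = 233000 / 0.1224 = 1903594.8 mm.
Time extruding = 1903594.8 / 116, so 16410.3 s.
Layers = ⌈205/0.18⌉ = 1139.
Z-hop total = 1139 × 0.61, so 694.79 s.
Total = 16410.3 + 694.79 = 17105.09 s = 4.75 hours.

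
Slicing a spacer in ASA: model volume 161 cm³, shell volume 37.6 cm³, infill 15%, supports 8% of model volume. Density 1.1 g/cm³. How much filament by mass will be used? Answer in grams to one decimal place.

Interior volume = 161 − 37.6 = 123.4 cm³.
Infill deposited: 0.15 × 123.4 → 18.51 cm³.
Support: 0.08 × 161 → 12.88 cm³.
Deposited volume: 37.6 + 18.51 + 12.88 → 68.99 cm³.
Mass = 68.99 × 1.1, so 75.889 g.

75.9 g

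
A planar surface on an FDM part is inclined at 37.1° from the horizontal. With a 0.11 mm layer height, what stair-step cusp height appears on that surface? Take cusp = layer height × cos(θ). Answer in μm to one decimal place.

87.7 μm

h_c = t·cos θ = 0.11 × 0.7976 = 0.087736 mm (87.7 μm).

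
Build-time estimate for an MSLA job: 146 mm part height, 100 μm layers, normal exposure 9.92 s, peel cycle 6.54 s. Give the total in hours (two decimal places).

6.68 hours

Number of layers: 146 / 0.1 → 1460 (rounded up).
Cycle time = 9.92 + 6.54 = 16.46 s.
Total = 1460 × 16.46 = 24031.6 s = 6.68 hours.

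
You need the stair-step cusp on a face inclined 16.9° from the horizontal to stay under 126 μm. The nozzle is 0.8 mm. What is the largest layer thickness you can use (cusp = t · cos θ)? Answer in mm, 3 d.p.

0.132 mm

cos(16.9°) = 0.9568; t_max = 0.126/0.9568 = 0.132 mm.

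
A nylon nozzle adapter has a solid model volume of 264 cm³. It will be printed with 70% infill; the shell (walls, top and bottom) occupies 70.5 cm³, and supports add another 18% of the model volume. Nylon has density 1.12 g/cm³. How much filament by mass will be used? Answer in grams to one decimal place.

Volume inside the shell = 264 − 70.5, so 193.5 cm³.
Infill volume = 0.70 × 193.5 = 135.45 cm³.
Support = 0.18 × 264 = 47.52 cm³.
Total extruded: 70.5 + 135.45 + 47.52 → 253.47 cm³.
Mass = 253.47 × 1.12, so 283.8864 g.

283.9 g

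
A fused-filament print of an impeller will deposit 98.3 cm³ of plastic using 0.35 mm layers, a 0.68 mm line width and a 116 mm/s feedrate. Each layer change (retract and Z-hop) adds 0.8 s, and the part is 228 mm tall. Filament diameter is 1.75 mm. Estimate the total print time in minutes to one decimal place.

68.0 minutes

Bead cross-section = 0.35 × 0.68 = 0.238 mm².
Path length: 98300 mm³ / 0.238 mm² → 413025.2 mm.
Extrusion time: 413025.2 / 116 → 3560.6 s.
Layers = ⌈228/0.35⌉ = 652.
Layer-change overhead = 652 × 0.8, so 521.6 s.
Altogether 3560.6 + 521.6 = 4082.2 s, i.e. 68.0 minutes.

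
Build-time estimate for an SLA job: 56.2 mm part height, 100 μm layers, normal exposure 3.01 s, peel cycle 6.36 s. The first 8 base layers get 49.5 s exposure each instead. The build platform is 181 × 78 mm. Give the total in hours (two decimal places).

1.57 hours

Layers = ⌈56.2/0.1⌉ = 562.
Burn-in layers = 8 × (49.5 + 6.36) = 446.88 s.
Regular layers: 554 × (3.01 + 6.36) → 5190.98 s.
Total = 446.88 + 5190.98 = 5637.86 s = 1.57 hours.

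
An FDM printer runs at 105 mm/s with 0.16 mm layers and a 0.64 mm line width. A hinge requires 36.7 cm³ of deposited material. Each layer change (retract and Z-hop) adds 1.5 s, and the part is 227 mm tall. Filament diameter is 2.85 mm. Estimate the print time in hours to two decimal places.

Bead cross-section = 0.16 × 0.64 = 0.1024 mm².
Total extruded path = 36700/0.1024 = 358398.4 mm.
Time extruding: 358398.4 / 105 → 3413.3 s.
Layers = ⌈227/0.16⌉ = 1419.
Layer-change overhead = 1419 × 1.5 = 2128.5 s.
Altogether 3413.3 + 2128.5 = 5541.8 s, i.e. 1.54 hours.

1.54 hours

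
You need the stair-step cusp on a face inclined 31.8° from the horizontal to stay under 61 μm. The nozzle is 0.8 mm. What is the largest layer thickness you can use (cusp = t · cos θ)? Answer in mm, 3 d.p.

Layer height = cusp / cos(31.8°) = 0.061 / 0.8499 = 0.072 mm.

0.072 mm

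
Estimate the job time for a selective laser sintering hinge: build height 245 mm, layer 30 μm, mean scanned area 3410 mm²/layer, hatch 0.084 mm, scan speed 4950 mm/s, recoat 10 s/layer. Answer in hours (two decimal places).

41.29 hours

Layers = ⌈245/0.03⌉ = 8167.
Scan path per layer: 3410 / 0.084 → 40595.2 mm.
Laser time per layer: 40595.2 / 4950 → 8.2011 s.
Time per layer = 8.2011 + 10, so 18.2011 s.
Total: 8167 × 18.2011 s = 148648.3837 s → 41.29 hours.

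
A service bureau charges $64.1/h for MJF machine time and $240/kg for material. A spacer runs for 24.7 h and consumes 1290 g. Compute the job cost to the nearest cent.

Machine cost: 64.1 × 24.7 → $1583.27.
Material cost = 240 × 1290/1000, so $309.60.
Total = 1583.27 + 309.60 = $1892.87.

$1892.87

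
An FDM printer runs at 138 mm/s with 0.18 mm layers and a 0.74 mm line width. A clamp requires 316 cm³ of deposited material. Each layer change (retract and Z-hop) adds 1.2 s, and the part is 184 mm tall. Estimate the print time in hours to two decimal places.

5.12 hours

Bead cross-section = 0.18 × 0.74, so 0.1332 mm².
Toolpath length = 316 cm³ / 0.1332 mm² = 316000 / 0.1332 = 2372372.4 mm.
Extrusion time = 2372372.4 / 138, so 17191.1 s.
Number of layers: 184 / 0.18 → 1023 (rounded up).
Non-print overhead: 1023 × 1.2 → 1227.6 s.
Altogether 17191.1 + 1227.6 = 18418.7 s, i.e. 5.12 hours.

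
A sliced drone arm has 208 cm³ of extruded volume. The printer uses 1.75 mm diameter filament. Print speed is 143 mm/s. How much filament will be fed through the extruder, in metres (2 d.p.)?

86.48 m

Cross-section of 1.75 mm filament: π·(1.75/2)² = 2.4053 mm².
L = 208000 mm³ / 2.4053 mm² = 86475.7 mm, i.e. 86.48 m.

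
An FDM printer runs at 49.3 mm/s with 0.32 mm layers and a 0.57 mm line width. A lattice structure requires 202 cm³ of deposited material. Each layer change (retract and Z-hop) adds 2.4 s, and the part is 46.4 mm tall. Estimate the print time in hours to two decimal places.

Line area = 0.32 × 0.57, so 0.1824 mm².
Toolpath length = 202 cm³ / 0.1824 mm² = 202000 / 0.1824 = 1107456.1 mm.
Extrusion time: 1107456.1 / 49.3 → 22463.6 s.
Layer count = ceil(46.4 / 0.32) = 145.
Layer-change overhead: 145 × 2.4 → 348 s.
Altogether 22463.6 + 348 = 22811.6 s, i.e. 6.34 hours.

6.34 hours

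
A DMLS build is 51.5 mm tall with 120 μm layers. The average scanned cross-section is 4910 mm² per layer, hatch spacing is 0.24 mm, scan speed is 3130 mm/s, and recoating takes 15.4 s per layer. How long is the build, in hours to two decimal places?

2.62 hours

Layers = ⌈51.5/0.12⌉ = 430.
Hatch length per layer: 4910 / 0.24 → 20458.3 mm.
Per-layer scan time = 20458.3 / 3130, so 6.5362 s.
Time per layer: 6.5362 + 15.4 → 21.9362 s.
430 layers × 21.9362 s/layer = 9432.566 s, i.e. 2.62 hours.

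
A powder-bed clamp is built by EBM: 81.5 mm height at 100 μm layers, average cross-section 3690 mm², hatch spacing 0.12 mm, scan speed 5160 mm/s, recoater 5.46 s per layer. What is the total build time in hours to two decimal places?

Number of layers: 81.5 / 0.1 → 815 (rounded up).
Per-layer scan distance: 3690 / 0.12 → 30750 mm.
Scan time per layer: 30750 / 5160 → 5.9593 s.
Layer cycle = 5.9593 + 5.46, so 11.4193 s.
Total: 815 × 11.4193 s = 9306.7295 s → 2.59 hours.

2.59 hours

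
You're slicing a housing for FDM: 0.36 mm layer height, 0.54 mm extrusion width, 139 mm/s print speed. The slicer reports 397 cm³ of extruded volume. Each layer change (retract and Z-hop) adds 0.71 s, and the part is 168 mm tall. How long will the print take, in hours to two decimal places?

4.17 hours

Extrusion cross-section: 0.36 × 0.54 → 0.1944 mm².
Total extruded path = 397000/0.1944 = 2042181.1 mm.
Time extruding: 2042181.1 / 139 → 14692 s.
Layers = ⌈168/0.36⌉ = 467.
Layer-change overhead = 467 × 0.71 = 331.57 s.
Altogether 14692 + 331.57 = 15023.57 s, i.e. 4.17 hours.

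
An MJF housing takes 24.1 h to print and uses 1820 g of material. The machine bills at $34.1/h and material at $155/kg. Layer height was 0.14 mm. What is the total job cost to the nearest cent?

Machine-time cost: 34.1 × 24.1 → $821.81.
Material cost = 155 × 1820/1000, so $282.10.
Job cost: 821.81 + 282.10 = $1103.91.

$1103.91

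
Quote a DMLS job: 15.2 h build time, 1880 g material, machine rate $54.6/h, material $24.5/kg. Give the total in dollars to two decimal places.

Time charge = 54.6 × 15.2, so $829.92.
Material cost: 24.5 × 1880/1000 → $46.06.
Total = 829.92 + 46.06 = $875.98.

$875.98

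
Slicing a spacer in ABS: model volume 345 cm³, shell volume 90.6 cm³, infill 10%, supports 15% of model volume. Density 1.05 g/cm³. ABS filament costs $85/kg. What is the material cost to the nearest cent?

$14.98

Volume inside the shell = 345 − 90.6, so 254.4 cm³.
Infill volume: 0.10 × 254.4 → 25.44 cm³.
Support = 0.15 × 345, so 51.75 cm³.
Total printed volume = 90.6 + 25.44 + 51.75 = 167.79 cm³.
Mass = 167.79 × 1.05 = 176.1795 g.
At $85/kg: 176.1795/1000 × 85 = $14.98.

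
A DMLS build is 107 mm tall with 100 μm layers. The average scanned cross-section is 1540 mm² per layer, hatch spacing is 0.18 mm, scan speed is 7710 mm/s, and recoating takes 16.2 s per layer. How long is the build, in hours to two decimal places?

5.14 hours

Number of layers: 107 / 0.1 → 1070 (rounded up).
Scan path per layer = 1540 / 0.18, so 8555.6 mm.
Per-layer scan time = 8555.6 / 7710 = 1.1097 s.
Time per layer = 1.1097 + 16.2 = 17.3097 s.
Build time = 1070 × 17.3097 = 18521.379 s = 5.14 hours.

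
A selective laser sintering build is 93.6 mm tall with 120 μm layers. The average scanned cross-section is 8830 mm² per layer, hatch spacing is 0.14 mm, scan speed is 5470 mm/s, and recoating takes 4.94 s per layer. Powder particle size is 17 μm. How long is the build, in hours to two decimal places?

Number of layers: 93.6 / 0.12 → 780 (rounded up).
Per-layer scan distance = 8830 / 0.14 = 63071.4 mm.
Scan time per layer = 63071.4 / 5470 = 11.5304 s.
Layer cycle = 11.5304 + 4.94, so 16.4704 s.
Build time = 780 × 16.4704 = 12846.912 s = 3.57 hours.

3.57 hours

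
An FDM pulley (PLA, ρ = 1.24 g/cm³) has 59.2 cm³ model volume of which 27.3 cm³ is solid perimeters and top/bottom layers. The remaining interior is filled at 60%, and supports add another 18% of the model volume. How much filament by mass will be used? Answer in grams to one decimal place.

Volume inside the shell: 59.2 − 27.3 → 31.9 cm³.
Deposited infill: 0.60 × 31.9 → 19.14 cm³.
Support = 0.18 × 59.2 = 10.656 cm³.
Total extruded = 27.3 + 19.14 + 10.656 = 57.096 cm³.
Mass: 57.096 × 1.24 → 70.79904 g.

70.8 g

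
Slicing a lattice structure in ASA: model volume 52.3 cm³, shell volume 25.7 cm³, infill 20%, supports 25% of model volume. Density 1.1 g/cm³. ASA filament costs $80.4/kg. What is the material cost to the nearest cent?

Volume inside the shell = 52.3 − 25.7, so 26.6 cm³.
Infill deposited = 0.20 × 26.6, so 5.32 cm³.
Support: 0.25 × 52.3 → 13.075 cm³.
Deposited volume: 25.7 + 5.32 + 13.075 → 44.095 cm³.
Mass: 44.095 × 1.1 → 48.5045 g.
Cost = 48.5045 g / 1000 × $80.4/kg = $3.90.

$3.90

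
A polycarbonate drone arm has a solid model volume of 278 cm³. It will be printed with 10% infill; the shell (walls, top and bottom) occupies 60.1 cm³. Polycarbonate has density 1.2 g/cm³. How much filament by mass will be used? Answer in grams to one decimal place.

98.3 g

Infill region: 278 − 60.1 → 217.9 cm³.
Infill deposited: 0.10 × 217.9 → 21.79 cm³.
Total extruded = 60.1 + 21.79, so 81.89 cm³.
Mass: 81.89 × 1.2 → 98.268 g.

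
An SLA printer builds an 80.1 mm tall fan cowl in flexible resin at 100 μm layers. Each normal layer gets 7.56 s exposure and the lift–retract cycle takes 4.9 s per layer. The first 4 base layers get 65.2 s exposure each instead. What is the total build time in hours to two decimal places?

2.84 hours

Layers = ⌈80.1/0.1⌉ = 801.
Burn-in layers: 4 × (65.2 + 4.9) → 280.4 s.
Regular layers = 797 × (7.56 + 4.9) = 9930.62 s.
Sum: 280.4 + 9930.62 = 10211.02 s → 2.84 hours.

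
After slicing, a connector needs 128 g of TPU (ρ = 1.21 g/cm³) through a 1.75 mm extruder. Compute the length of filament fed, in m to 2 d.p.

43.98 m

Extruded volume: 128/1.21 = 105.7851 cm³ (105785.1 mm³).
Filament cross-section = π × (1.75/2)² = 2.4053 mm².
L = V/A = 105785.1/2.4053 = 43980 mm → 43.98 m.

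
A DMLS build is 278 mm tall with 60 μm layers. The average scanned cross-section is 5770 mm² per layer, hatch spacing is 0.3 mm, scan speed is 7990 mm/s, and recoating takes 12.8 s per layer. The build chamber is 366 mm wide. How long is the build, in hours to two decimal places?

Layers = ⌈278/0.06⌉ = 4634.
Per-layer scan distance = 5770 / 0.3 = 19233.3 mm.
Scan time per layer: 19233.3 / 7990 → 2.4072 s.
Per-layer time = 2.4072 + 12.8 = 15.2072 s.
Total: 4634 × 15.2072 s = 70470.1648 s → 19.58 hours.

19.58 hours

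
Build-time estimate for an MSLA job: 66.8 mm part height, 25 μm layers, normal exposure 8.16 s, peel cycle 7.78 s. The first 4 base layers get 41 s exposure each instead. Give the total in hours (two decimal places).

Layer count = ceil(66.8 / 0.025) = 2672.
Bottom layers = 4 × (41 + 7.78) = 195.12 s.
Normal layers = 2668 × (8.16 + 7.78), so 42527.92 s.
Sum: 195.12 + 42527.92 = 42723.04 s → 11.87 hours.

11.87 hours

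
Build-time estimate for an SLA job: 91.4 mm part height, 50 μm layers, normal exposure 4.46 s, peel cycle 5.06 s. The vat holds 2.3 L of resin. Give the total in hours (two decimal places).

Layers = ⌈91.4/0.05⌉ = 1828.
Cycle time: 4.46 + 5.06 → 9.52 s.
Build time: 1828 × 9.52 s = 17402.56 s, i.e. 4.83 hours.

4.83 hours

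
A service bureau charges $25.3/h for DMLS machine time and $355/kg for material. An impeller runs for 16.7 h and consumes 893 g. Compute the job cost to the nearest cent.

Machine cost = 25.3 × 16.7, so $422.51.
Material charge = 355 × 893/1000, so $317.015.
Total = 422.51 + 317.015 = 739.525 ≈ $739.53.

$739.53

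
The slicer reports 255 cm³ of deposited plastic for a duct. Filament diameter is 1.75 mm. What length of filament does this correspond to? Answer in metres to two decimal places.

106.02 m

Cross-section of 1.75 mm filament: π·(1.75/2)² = 2.4053 mm².
L = 255000 mm³ / 2.4053 mm² = 106015.88 mm, i.e. 106.02 m.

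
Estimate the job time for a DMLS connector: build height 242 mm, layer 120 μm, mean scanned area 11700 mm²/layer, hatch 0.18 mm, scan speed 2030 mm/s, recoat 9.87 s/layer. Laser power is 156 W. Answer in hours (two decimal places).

Number of layers: 242 / 0.12 → 2017 (rounded up).
Hatch length per layer = 11700 / 0.18 = 65000 mm.
Per-layer scan time = 65000 / 2030 = 32.0197 s.
Per-layer time: 32.0197 + 9.87 → 41.8897 s.
Total: 2017 × 41.8897 s = 84491.5249 s → 23.47 hours.

23.47 hours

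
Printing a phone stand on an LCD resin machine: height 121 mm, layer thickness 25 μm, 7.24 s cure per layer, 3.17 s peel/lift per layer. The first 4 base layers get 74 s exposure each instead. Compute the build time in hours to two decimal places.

Number of layers: 121 / 0.025 → 4840 (rounded up).
Burn-in layers: 4 × (74 + 3.17) → 308.68 s.
Remaining layers = 4836 × (7.24 + 3.17), so 50342.76 s.
Total = 308.68 + 50342.76 = 50651.44 s = 14.07 hours.

14.07 hours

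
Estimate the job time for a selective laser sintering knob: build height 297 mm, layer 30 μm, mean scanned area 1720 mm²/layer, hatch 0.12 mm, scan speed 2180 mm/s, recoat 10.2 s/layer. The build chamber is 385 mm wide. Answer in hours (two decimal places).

Number of layers: 297 / 0.03 → 9900 (rounded up).
Hatch length per layer = 1720 / 0.12 = 14333.3 mm.
Laser time per layer: 14333.3 / 2180 → 6.5749 s.
Per-layer time = 6.5749 + 10.2, so 16.7749 s.
Build time = 9900 × 16.7749 = 166071.51 s = 46.13 hours.

46.13 hours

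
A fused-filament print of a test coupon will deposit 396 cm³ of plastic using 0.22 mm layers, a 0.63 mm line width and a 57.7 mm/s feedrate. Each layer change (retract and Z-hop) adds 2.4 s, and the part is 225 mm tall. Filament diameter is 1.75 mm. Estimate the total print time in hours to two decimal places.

14.44 hours

Line area = 0.22 × 0.63 = 0.1386 mm².
Path length: 396000 mm³ / 0.1386 mm² → 2857142.9 mm.
Print-move time = 2857142.9 / 57.7, so 49517.2 s.
Number of layers: 225 / 0.22 → 1023 (rounded up).
Z-hop total = 1023 × 2.4 = 2455.2 s.
Total = 49517.2 + 2455.2 = 51972.4 s = 14.44 hours.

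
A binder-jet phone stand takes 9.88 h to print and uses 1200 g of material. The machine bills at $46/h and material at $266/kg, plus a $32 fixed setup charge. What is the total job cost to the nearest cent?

Time charge: 46 × 9.88 → $454.48.
Material charge: 266 × 1200/1000 → $319.20.
Adding setup: 454.48 + 319.20 + 32 → $805.68.

$805.68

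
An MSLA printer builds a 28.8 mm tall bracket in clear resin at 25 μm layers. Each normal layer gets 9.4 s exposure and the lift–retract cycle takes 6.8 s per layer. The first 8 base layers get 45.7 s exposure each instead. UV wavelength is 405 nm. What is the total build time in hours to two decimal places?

Number of layers: 28.8 / 0.025 → 1152 (rounded up).
Burn-in layers = 8 × (45.7 + 6.8), so 420 s.
Regular layers = 1144 × (9.4 + 6.8), so 18532.8 s.
Sum: 420 + 18532.8 = 18952.8 s → 5.26 hours.

5.26 hours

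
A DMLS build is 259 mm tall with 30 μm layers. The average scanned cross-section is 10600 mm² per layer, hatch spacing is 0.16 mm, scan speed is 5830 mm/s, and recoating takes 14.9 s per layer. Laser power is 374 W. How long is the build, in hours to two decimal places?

Layer count = ceil(259 / 0.03) = 8634.
Per-layer scan distance = 10600 / 0.16 = 66250 mm.
Scan time per layer = 66250 / 5830, so 11.3636 s.
Layer cycle = 11.3636 + 14.9, so 26.2636 s.
Build time = 8634 × 26.2636 = 226759.9224 s = 62.99 hours.

62.99 hours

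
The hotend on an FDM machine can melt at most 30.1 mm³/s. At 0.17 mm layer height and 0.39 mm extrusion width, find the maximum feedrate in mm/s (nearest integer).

454 mm/s

Extrusion cross-section = 0.17 × 0.39, so 0.0663 mm².
Max speed = 30.1 / 0.0663 = 454.00 ≈ 454 mm/s.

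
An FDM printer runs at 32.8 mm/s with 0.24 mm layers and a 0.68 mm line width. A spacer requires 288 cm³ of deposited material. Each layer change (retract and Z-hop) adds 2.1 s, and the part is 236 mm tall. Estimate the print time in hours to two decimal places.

Extrusion cross-section: 0.24 × 0.68 → 0.1632 mm².
Total extruded path = 288000/0.1632 = 1764705.9 mm.
Extrusion time = 1764705.9 / 32.8 = 53802 s.
Layer count = ceil(236 / 0.24) = 984.
Z-hop total: 984 × 2.1 → 2066.4 s.
Total = 53802 + 2066.4 = 55868.4 s = 15.52 hours.

15.52 hours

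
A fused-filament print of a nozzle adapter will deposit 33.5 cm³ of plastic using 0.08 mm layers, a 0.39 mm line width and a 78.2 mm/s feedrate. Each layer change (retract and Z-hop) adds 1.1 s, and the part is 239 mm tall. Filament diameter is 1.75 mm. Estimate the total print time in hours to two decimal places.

Line area = 0.08 × 0.39, so 0.0312 mm².
Path length: 33500 mm³ / 0.0312 mm² → 1073717.9 mm.
Print-move time = 1073717.9 / 78.2, so 13730.4 s.
Number of layers: 239 / 0.08 → 2988 (rounded up).
Layer-change overhead: 2988 × 1.1 → 3286.8 s.
Altogether 13730.4 + 3286.8 = 17017.2 s, i.e. 4.73 hours.

4.73 hours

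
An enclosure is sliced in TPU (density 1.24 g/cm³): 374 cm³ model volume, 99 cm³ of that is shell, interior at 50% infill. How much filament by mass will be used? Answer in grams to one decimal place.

Volume inside the shell = 374 − 99 = 275 cm³.
Infill deposited = 0.50 × 275, so 137.5 cm³.
Total extruded = 99 + 137.5, so 236.5 cm³.
Mass = 236.5 × 1.24, so 293.26 g.

293.3 g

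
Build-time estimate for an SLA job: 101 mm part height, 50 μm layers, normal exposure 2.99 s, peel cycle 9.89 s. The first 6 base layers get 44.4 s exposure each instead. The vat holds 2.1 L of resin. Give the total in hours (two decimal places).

7.30 hours

Layer count = ceil(101 / 0.05) = 2020.
Base layers = 6 × (44.4 + 9.89) = 325.74 s.
Remaining layers = 2014 × (2.99 + 9.89) = 25940.32 s.
Total = 325.74 + 25940.32 = 26266.06 s = 7.30 hours.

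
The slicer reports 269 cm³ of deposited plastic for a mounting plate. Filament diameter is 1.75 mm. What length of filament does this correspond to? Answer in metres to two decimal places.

111.84 m

A = π r² = π × 0.875² = 2.4053 mm².
Length = 269 cm³ / 2.4053 mm² = 269000 / 2.4053 = 111836.36 mm = 111.84 m.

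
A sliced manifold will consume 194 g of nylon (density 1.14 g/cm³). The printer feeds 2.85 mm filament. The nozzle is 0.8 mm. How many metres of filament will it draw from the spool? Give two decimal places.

26.68 m

Extruded volume: 194/1.14 = 170.1754 cm³ (170175.4 mm³).
A = π r² = π × 1.425² = 6.3794 mm².
Length = 170175.4 / 6.3794 = 26675.77 mm = 26.68 m.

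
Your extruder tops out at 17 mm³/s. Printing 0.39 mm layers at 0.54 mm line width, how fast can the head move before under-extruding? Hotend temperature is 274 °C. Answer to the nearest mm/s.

A = 0.39 × 0.54, so 0.2106 mm².
v_max = Q/A = 17/0.2106 = 80.72 mm/s → 81 mm/s.

81 mm/s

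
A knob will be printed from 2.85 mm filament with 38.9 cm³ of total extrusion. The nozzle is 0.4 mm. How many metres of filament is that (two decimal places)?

6.10 m

A = π r² = π × 1.425² = 6.3794 mm².
L = 38900 mm³ / 6.3794 mm² = 6097.75 mm, i.e. 6.10 m.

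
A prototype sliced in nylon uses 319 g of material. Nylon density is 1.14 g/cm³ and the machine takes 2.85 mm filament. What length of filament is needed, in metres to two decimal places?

Extruded volume: 319/1.14 = 279.8246 cm³ (279824.6 mm³).
Filament cross-section = π × (2.85/2)² = 6.3794 mm².
L = V/A = 279824.6/6.3794 = 43863.78 mm → 43.86 m.

43.86 m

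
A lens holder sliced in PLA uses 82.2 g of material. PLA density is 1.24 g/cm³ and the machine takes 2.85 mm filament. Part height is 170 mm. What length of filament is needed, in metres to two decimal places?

10.39 m

Extruded volume: 82.2/1.24 = 66.2903 cm³ (66290.3 mm³).
A = π r² = π × 1.425² = 6.3794 mm².
Length = 66290.3 / 6.3794 = 10391.31 mm = 10.39 m.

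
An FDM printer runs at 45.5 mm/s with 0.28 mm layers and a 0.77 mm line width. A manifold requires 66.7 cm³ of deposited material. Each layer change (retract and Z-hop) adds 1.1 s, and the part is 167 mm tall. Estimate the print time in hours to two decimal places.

2.07 hours

Extrusion cross-section: 0.28 × 0.77 → 0.2156 mm².
Total extruded path = 66700/0.2156 = 309369.2 mm.
Time extruding = 309369.2 / 45.5 = 6799.3 s.
Layers = ⌈167/0.28⌉ = 597.
Z-hop total = 597 × 1.1, so 656.7 s.
Altogether 6799.3 + 656.7 = 7456 s, i.e. 2.07 hours.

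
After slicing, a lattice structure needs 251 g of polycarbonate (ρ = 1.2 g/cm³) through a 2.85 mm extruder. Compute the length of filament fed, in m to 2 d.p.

32.79 m

Extruded volume: 251/1.2 = 209.1667 cm³ (209166.7 mm³).
Cross-section of 2.85 mm filament: π·(2.85/2)² = 6.3794 mm².
Length = 209166.7 / 6.3794 = 32787.83 mm = 32.79 m.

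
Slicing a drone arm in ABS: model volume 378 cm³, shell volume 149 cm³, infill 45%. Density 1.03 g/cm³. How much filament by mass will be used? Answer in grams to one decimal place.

259.6 g

Volume inside the shell: 378 − 149 → 229 cm³.
Deposited infill = 0.45 × 229, so 103.05 cm³.
Deposited volume: 149 + 103.05 → 252.05 cm³.
Mass = 252.05 × 1.03, so 259.6115 g.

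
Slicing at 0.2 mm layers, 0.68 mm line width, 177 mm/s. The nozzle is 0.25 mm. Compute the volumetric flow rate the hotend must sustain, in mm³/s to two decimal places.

Bead cross-section = 0.2 × 0.68, so 0.136 mm².
Volumetric flow = 177 × 0.136 = 24.07 mm³/s.

24.07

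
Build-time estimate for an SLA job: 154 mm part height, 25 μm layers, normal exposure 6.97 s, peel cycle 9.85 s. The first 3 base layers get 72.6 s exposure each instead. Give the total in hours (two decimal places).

28.84 hours

Layers = ⌈154/0.025⌉ = 6160.
Burn-in layers = 3 × (72.6 + 9.85) = 247.35 s.
Normal layers: 6157 × (6.97 + 9.85) → 103560.74 s.
Total = 247.35 + 103560.74 = 103808.09 s = 28.84 hours.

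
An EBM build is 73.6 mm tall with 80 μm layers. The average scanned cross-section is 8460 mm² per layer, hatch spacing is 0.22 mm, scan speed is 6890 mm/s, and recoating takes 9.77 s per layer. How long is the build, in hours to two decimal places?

Number of layers: 73.6 / 0.08 → 920 (rounded up).
Hatch length per layer: 8460 / 0.22 → 38454.5 mm.
Per-layer scan time = 38454.5 / 6890, so 5.5812 s.
Layer cycle = 5.5812 + 9.77, so 15.3512 s.
920 layers × 15.3512 s/layer = 14123.104 s, i.e. 3.92 hours.

3.92 hours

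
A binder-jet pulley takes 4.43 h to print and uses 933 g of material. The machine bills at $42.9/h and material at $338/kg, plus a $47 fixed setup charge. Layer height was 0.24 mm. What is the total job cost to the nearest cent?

Time charge: 42.9 × 4.43 → $190.047.
Material cost = 338 × 933/1000 = $315.354.
Total = 190.047 + 315.354 + 47 = 552.401 ≈ $552.40.

$552.40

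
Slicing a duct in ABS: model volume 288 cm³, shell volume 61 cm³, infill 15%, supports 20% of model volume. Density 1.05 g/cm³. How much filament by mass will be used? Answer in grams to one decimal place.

160.3 g

Infill region: 288 − 61 → 227 cm³.
Infill volume: 0.15 × 227 → 34.05 cm³.
Support: 0.20 × 288 → 57.6 cm³.
Total printed volume = 61 + 34.05 + 57.6, so 152.65 cm³.
Mass = 152.65 × 1.05 = 160.2825 g.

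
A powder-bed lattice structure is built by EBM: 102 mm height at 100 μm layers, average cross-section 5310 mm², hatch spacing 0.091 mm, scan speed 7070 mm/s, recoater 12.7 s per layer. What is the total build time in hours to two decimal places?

5.94 hours

Number of layers: 102 / 0.1 → 1020 (rounded up).
Per-layer scan distance: 5310 / 0.091 → 58351.6 mm.
Beam time per layer = 58351.6 / 7070 = 8.2534 s.
Layer cycle = 8.2534 + 12.7, so 20.9534 s.
1020 layers × 20.9534 s/layer = 21372.468 s, i.e. 5.94 hours.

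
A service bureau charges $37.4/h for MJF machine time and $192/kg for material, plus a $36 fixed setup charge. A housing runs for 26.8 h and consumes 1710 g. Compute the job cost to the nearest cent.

$1366.64

Time charge = 37.4 × 26.8, so $1002.32.
Feedstock cost = 192 × 1710/1000 = $328.32.
Adding setup: 1002.32 + 328.32 + 36 → $1366.64.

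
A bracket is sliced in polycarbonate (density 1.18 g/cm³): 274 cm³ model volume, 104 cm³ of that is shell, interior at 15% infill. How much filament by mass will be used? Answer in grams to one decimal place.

152.8 g

Volume inside the shell = 274 − 104 = 170 cm³.
Deposited infill: 0.15 × 170 → 25.5 cm³.
Deposited volume = 104 + 25.5, so 129.5 cm³.
Mass = 129.5 × 1.18, so 152.81 g.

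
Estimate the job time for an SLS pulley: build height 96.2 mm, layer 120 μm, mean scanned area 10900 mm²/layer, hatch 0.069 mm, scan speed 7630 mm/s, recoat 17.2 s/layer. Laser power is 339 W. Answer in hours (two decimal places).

8.44 hours

Layer count = ceil(96.2 / 0.12) = 802.
Scan path per layer = 10900 / 0.069, so 157971 mm.
Scan time per layer = 157971 / 7630 = 20.7039 s.
Per-layer time = 20.7039 + 17.2 = 37.9039 s.
Total: 802 × 37.9039 s = 30398.9278 s → 8.44 hours.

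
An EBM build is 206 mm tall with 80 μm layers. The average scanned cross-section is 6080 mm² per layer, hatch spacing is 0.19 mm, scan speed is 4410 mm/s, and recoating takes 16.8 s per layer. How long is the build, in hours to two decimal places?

17.21 hours

Layers = ⌈206/0.08⌉ = 2575.
Scan path per layer: 6080 / 0.19 → 32000 mm.
Per-layer scan time = 32000 / 4410 = 7.2562 s.
Time per layer: 7.2562 + 16.8 → 24.0562 s.
2575 layers × 24.0562 s/layer = 61944.715 s, i.e. 17.21 hours.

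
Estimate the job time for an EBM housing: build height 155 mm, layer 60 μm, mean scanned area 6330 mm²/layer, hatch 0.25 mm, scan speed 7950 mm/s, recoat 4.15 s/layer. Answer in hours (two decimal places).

Number of layers: 155 / 0.06 → 2584 (rounded up).
Scan path per layer = 6330 / 0.25 = 25320 mm.
Scan time per layer = 25320 / 7950, so 3.1849 s.
Per-layer time = 3.1849 + 4.15, so 7.3349 s.
2584 layers × 7.3349 s/layer = 18953.3816 s, i.e. 5.26 hours.

5.26 hours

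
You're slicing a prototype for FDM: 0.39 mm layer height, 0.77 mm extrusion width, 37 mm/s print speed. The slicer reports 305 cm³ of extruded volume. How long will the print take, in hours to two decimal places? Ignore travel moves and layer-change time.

7.63 hours

Line area: 0.39 × 0.77 → 0.3003 mm².
Toolpath length = 305 cm³ / 0.3003 mm² = 305000 / 0.3003 = 1015651 mm.
Extrusion time = 1015651 / 37, so 27450 s.
27450 s = 7.63 hours.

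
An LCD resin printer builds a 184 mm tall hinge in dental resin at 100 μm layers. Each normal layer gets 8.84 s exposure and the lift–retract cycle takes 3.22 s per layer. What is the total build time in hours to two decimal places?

6.16 hours

Number of layers: 184 / 0.1 → 1840 (rounded up).
Each layer takes = 8.84 + 3.22, so 12.06 s.
Build time: 1840 × 12.06 s = 22190.4 s, i.e. 6.16 hours.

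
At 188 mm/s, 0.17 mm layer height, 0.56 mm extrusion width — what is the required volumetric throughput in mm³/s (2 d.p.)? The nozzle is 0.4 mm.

17.90

Bead cross-section = 0.17 × 0.56 = 0.0952 mm².
Q = v·A = 188 × 0.0952 = 17.90 mm³/s.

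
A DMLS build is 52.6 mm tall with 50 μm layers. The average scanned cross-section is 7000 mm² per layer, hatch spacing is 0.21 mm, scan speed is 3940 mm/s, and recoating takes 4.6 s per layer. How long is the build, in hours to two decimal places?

3.82 hours

Number of layers: 52.6 / 0.05 → 1052 (rounded up).
Hatch length per layer = 7000 / 0.21 = 33333.3 mm.
Per-layer scan time = 33333.3 / 3940 = 8.4602 s.
Time per layer = 8.4602 + 4.6, so 13.0602 s.
1052 layers × 13.0602 s/layer = 13739.3304 s, i.e. 3.82 hours.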